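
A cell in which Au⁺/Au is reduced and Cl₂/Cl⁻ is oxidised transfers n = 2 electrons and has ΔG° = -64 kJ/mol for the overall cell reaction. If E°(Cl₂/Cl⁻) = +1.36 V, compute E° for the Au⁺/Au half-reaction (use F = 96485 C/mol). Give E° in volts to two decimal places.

+1.69 V

E°cell = −ΔG°/(nF) = −(-64×10³)/((2)(96485)) = +0.332 V.
Since Au⁺/Au is the cathode and Cl₂/Cl⁻ the anode, E°cell = E°(Au⁺/Au) − E°(Cl₂/Cl⁻).
So E°(Au⁺/Au) = E°cell + E°(Cl₂/Cl⁻) = +0.332 + (+1.36) = +1.69 V.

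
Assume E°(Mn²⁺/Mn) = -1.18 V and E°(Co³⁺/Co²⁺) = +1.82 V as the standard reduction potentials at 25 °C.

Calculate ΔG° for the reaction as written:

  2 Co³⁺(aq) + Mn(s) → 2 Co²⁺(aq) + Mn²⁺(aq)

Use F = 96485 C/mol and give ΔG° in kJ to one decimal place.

As written, Co³⁺/Co²⁺ is reduced (cathode) and Mn²⁺/Mn is oxidised (anode), so E°cell = (+1.82) − (-1.18) = +3.00 V.
Balancing electrons gives n = 2.
ΔG° = −nFE° = −(2)(96485)(+3.00) = -578,910 J = -578.9 kJ.

-578.9 kJ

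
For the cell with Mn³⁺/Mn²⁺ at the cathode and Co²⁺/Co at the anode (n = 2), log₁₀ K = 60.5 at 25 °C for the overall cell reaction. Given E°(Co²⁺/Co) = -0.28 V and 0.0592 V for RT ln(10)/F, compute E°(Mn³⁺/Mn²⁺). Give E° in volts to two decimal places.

E°cell = (0.0592/n)·log K = (0.0592/2)(60.5) = +1.791 V.
Since Mn³⁺/Mn²⁺ is the cathode and Co²⁺/Co the anode, E°cell = E°(Mn³⁺/Mn²⁺) − E°(Co²⁺/Co).
So E°(Mn³⁺/Mn²⁺) = E°cell + E°(Co²⁺/Co) = +1.791 + (-0.28) = +1.51 V.

+1.51 V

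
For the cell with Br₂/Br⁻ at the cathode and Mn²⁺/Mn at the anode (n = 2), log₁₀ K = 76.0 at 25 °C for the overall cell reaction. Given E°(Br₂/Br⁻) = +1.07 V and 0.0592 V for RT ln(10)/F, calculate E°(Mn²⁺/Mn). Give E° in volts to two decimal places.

E°cell = (0.0592/n)·log K = (0.0592/2)(76.0) = +2.250 V.
Since Br₂/Br⁻ is the cathode and Mn²⁺/Mn the anode, E°cell = E°(Br₂/Br⁻) − E°(Mn²⁺/Mn).
So E°(Mn²⁺/Mn) = E°(Br₂/Br⁻) − E°cell = (+1.07) − (+2.250) = -1.18 V.

-1.18 V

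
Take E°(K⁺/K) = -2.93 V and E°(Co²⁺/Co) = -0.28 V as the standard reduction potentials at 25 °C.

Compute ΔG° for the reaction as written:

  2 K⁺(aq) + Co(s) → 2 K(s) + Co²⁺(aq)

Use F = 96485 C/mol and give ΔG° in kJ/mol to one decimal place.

+511.4 kJ/mol

As written, K⁺/K is reduced (cathode) and Co²⁺/Co is oxidised (anode), so E°cell = (-2.93) − (-0.28) = -2.65 V.
Balancing electrons gives n = 2.
ΔG° = −nFE° = −(2)(96485)(-2.65) = 511,370 J = +511.4 kJ/mol.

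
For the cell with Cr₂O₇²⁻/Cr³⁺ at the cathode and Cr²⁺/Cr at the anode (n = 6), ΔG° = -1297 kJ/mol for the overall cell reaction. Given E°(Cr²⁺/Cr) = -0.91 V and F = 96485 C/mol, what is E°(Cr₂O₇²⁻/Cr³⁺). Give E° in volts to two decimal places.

+1.33 V

E°cell = −ΔG°/(nF) = −(-1297×10³)/((6)(96485)) = +2.240 V.
Since Cr₂O₇²⁻/Cr³⁺ is the cathode and Cr²⁺/Cr the anode, E°cell = E°(Cr₂O₇²⁻/Cr³⁺) − E°(Cr²⁺/Cr).
So E°(Cr₂O₇²⁻/Cr³⁺) = E°cell + E°(Cr²⁺/Cr) = +2.240 + (-0.91) = +1.33 V.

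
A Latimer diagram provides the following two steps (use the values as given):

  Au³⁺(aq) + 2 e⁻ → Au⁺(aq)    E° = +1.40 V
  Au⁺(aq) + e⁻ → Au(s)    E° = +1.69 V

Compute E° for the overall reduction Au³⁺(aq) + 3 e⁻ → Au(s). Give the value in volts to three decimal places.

+1.497 V

Standard free energies of sequential steps add: ΔG°₃ = ΔG°₁ + ΔG°₂, so n₃E°₃ = n₁E°₁ + n₂E°₂.
E°₃ = (2×+1.40 + 1×+1.69) / 3 = (+4.490) / 3 = +1.497 V.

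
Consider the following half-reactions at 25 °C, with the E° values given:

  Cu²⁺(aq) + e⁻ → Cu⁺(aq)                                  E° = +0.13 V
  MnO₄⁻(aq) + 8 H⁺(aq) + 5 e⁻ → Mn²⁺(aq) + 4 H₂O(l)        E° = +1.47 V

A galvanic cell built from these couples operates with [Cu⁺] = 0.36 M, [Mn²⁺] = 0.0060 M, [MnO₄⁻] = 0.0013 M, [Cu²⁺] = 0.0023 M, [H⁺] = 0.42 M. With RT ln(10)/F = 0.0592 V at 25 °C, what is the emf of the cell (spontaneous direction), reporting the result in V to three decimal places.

MnO₄⁻/Mn²⁺ is the cathode (higher E°), Cu²⁺/Cu⁺ the anode: E°cell = +1.47 − (+0.13) = +1.34 V, n = 5.
Overall: MnO₄⁻(aq) + 8 H⁺(aq) + 5 Cu⁺(aq) → Mn²⁺(aq) + 4 H₂O(l) + 5 Cu²⁺(aq)
Q = [Mn²⁺]·[Cu²⁺]^5 / ([MnO₄⁻]·[H⁺]^8·[Cu⁺]^5); log Q = -7.295.
E = E° − (0.0592/n) log Q = +1.34 − (0.0592/5)(-7.295) = +1.426 V.

+1.426 V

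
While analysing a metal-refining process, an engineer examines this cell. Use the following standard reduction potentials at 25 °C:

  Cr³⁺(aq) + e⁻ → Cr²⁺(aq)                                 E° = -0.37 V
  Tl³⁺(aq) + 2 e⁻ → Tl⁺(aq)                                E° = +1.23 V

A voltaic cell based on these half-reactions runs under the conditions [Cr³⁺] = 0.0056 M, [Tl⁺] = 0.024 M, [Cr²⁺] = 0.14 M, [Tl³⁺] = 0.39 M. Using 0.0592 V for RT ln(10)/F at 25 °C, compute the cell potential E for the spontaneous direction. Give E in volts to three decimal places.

+1.719 V

Tl³⁺/Tl⁺ is the cathode (higher E°), Cr³⁺/Cr²⁺ the anode: E°cell = +1.23 − (-0.37) = +1.60 V, n = 2.
Overall: Tl³⁺(aq) + 2 Cr²⁺(aq) → Tl⁺(aq) + 2 Cr³⁺(aq)
Q = [Tl⁺]·[Cr³⁺]^2 / ([Tl³⁺]·[Cr²⁺]^2); log Q = -4.007.
E = E° − (0.0592/n) log Q = +1.60 − (0.0592/2)(-4.007) = +1.719 V.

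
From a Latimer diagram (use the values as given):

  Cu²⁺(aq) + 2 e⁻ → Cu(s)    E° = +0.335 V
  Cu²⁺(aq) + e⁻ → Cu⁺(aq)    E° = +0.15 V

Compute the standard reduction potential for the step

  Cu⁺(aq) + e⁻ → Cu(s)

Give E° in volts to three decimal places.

+0.520 V

Sequential free energies add, so n₃E°₃ = n₁E°₁ + n₂E°₂.
With n₃ = 2, and the known step contributing 1×(+0.15) V, the unknown satisfies 1·E° = 2×(+0.335) − 1×(+0.15) = +0.520.
E° = +0.520 / 1 = +0.520 V.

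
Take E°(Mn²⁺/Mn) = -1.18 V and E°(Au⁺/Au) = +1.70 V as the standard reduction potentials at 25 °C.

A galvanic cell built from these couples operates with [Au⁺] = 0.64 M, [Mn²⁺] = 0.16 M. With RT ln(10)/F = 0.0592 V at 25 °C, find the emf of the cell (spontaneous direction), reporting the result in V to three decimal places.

Au⁺/Au is the cathode (higher E°), Mn²⁺/Mn the anode: E°cell = +1.70 − (-1.18) = +2.88 V, n = 2.
Overall: 2 Au⁺(aq) + Mn(s) → 2 Au(s) + Mn²⁺(aq)
Q = [Mn²⁺] / ([Au⁺]^2); log Q = -0.408.
E = E° − (0.0592/n) log Q = +2.88 − (0.0592/2)(-0.408) = +2.892 V.

+2.892 V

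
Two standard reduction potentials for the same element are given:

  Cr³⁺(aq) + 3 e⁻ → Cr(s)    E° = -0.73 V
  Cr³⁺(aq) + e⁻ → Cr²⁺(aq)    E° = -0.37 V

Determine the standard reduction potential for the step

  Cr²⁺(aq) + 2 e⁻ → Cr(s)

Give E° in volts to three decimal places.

Sequential free energies add, so n₃E°₃ = n₁E°₁ + n₂E°₂.
With n₃ = 3, and the known step contributing 1×(-0.37) V, the unknown satisfies 2·E° = 3×(-0.73) − 1×(-0.37) = -1.820.
E° = -1.820 / 2 = -0.910 V.

-0.910 V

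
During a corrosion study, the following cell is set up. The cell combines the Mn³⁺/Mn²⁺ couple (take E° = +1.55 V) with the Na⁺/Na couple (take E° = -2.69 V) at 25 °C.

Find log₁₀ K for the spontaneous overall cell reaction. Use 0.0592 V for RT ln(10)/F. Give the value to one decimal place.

71.6

Cathode: Mn³⁺/Mn²⁺; anode: Na⁺/Na. E°cell = +4.24 V, n = 1.
log K = nE°cell / 0.0592 = (1)(+4.24) / 0.0592 = 71.6.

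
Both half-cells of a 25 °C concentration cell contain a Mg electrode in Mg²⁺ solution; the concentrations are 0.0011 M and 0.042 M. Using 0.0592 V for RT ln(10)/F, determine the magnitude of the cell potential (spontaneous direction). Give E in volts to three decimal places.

+0.047 V

For a concentration cell E°cell = 0. The 0.042 M side is the cathode (reduction is favoured where [Mg²⁺] is higher).
With n = 2, E = −(0.0592/2) log([Mg²⁺]ₐₙ/[Mg²⁺]꜀ₐₜ) = −(0.0592/2) log(0.0011/0.042) = −(0.0592/2)(-1.582) = +0.047 V.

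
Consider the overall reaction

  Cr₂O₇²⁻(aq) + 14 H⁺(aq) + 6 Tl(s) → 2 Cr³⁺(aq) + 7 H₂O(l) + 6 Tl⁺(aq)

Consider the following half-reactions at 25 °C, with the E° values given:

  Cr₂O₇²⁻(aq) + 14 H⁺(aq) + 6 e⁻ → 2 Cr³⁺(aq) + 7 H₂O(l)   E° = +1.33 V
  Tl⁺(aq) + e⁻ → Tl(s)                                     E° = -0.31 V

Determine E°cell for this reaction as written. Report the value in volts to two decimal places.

+1.64 V

The Cr₂O₇²⁻/Cr³⁺ couple has the higher reduction potential, so it is the cathode; Tl⁺/Tl is oxidised at the anode.
E°cell = E°(cathode) − E°(anode) = (+1.33) − (-0.31) = +1.64 V.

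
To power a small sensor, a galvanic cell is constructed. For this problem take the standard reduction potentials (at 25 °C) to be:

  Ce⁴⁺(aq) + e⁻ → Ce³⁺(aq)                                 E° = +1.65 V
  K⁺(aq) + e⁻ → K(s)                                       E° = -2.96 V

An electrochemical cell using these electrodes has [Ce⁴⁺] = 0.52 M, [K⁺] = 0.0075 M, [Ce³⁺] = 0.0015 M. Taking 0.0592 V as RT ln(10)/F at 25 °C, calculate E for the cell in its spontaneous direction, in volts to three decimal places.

Ce⁴⁺/Ce³⁺ is the cathode (higher E°), K⁺/K the anode: E°cell = +1.65 − (-2.96) = +4.61 V, n = 1.
Overall: Ce⁴⁺(aq) + K(s) → Ce³⁺(aq) + K⁺(aq)
Q = [Ce³⁺]·[K⁺] / ([Ce⁴⁺]); log Q = -4.665.
E = E° − (0.0592/n) log Q = +4.61 − (0.0592/1)(-4.665) = +4.886 V.

+4.886 V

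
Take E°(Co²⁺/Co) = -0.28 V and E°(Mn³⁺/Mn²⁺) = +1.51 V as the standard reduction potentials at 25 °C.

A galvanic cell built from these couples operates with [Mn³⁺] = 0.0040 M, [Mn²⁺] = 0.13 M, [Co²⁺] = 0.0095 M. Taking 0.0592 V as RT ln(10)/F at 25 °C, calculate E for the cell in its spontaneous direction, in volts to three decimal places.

+1.760 V

Mn³⁺/Mn²⁺ is the cathode (higher E°), Co²⁺/Co the anode: E°cell = +1.51 − (-0.28) = +1.79 V, n = 2.
Overall: 2 Mn³⁺(aq) + Co(s) → 2 Mn²⁺(aq) + Co²⁺(aq)
Q = [Mn²⁺]^2·[Co²⁺] / ([Mn³⁺]^2); log Q = 1.001.
E = E° − (0.0592/n) log Q = +1.79 − (0.0592/2)(1.001) = +1.760 V.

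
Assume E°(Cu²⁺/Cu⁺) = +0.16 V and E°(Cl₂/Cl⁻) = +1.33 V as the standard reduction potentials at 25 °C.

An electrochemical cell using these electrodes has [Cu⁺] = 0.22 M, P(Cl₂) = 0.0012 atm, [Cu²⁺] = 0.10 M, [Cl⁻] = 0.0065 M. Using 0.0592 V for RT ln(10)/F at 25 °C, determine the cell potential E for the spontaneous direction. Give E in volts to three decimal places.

+1.233 V

Cl₂/Cl⁻ is the cathode (higher E°), Cu²⁺/Cu⁺ the anode: E°cell = +1.33 − (+0.16) = +1.17 V, n = 2.
Overall: Cl₂(g) + 2 Cu⁺(aq) → 2 Cl⁻(aq) + 2 Cu²⁺(aq)
Q = [Cl⁻]^2·[Cu²⁺]^2 / (P(Cl₂)·[Cu⁺]^2); log Q = -2.138.
E = E° − (0.0592/n) log Q = +1.17 − (0.0592/2)(-2.138) = +1.233 V.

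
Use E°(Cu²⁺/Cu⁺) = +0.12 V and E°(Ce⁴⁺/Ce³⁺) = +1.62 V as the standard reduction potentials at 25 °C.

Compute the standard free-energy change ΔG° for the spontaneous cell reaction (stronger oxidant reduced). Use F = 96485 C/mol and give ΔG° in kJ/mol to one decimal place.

Ce⁴⁺/Ce³⁺ (E° = +1.62 V) is the cathode; Cu²⁺/Cu⁺ (E° = +0.12 V) is the anode, so E°cell = +1.50 V.
Balancing electrons gives n = 1 (lcm of 1 and 1).
ΔG° = −nFE° = −(1)(96485)(+1.50) = -144,728 J = -144.7 kJ/mol.

-144.7 kJ/mol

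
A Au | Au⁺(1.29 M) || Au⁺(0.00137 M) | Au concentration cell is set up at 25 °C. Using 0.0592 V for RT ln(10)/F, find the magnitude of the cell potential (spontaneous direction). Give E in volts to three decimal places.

+0.176 V

For a concentration cell E°cell = 0. The 1.29 M side is the cathode (reduction is favoured where [Au⁺] is higher).
With n = 1, E = −(0.0592/1) log([Au⁺]ₐₙ/[Au⁺]꜀ₐₜ) = −(0.0592/1) log(0.00137/1.29) = −(0.0592/1)(-2.974) = +0.176 V.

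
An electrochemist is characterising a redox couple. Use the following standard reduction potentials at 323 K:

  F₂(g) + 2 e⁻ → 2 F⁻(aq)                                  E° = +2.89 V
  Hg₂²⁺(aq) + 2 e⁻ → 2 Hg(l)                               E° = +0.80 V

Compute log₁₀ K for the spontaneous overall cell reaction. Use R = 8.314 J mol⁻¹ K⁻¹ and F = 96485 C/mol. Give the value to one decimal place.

65.2

Cathode: F₂/F⁻; anode: Hg₂²⁺/Hg. E°cell = (+2.89) − (+0.80) = +2.09 V, with n = 2.
ΔG° = −nFE° = −RT ln K, so ln K = nFE°/(RT) = (2)(96485)(+2.09) / ((8.314)(323)) = 150.184.
log₁₀ K = 150.184 / ln 10 = 65.2.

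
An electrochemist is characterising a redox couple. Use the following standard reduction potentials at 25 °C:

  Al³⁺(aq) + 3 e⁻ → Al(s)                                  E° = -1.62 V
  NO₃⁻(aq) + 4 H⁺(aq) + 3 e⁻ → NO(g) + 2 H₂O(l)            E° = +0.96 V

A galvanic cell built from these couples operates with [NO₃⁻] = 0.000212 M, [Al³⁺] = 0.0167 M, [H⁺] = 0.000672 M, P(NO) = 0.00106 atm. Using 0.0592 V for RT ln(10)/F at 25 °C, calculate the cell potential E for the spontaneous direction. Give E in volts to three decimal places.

NO₃⁻/NO is the cathode (higher E°), Al³⁺/Al the anode: E°cell = +0.96 − (-1.62) = +2.58 V, n = 3.
Overall: NO₃⁻(aq) + 4 H⁺(aq) + Al(s) → NO(g) + 2 H₂O(l) + Al³⁺(aq)
Q = P(NO)·[Al³⁺] / ([NO₃⁻]·[H⁺]^4); log Q = 11.612.
E = E° − (0.0592/n) log Q = +2.58 − (0.0592/3)(11.612) = +2.351 V.

+2.351 V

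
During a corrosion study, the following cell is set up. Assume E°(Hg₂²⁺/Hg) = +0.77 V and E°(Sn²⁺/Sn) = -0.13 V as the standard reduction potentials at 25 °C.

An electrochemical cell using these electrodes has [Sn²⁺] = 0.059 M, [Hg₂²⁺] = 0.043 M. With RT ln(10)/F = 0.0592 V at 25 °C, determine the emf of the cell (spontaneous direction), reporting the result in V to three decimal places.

Hg₂²⁺/Hg is the cathode (higher E°), Sn²⁺/Sn the anode: E°cell = +0.77 − (-0.13) = +0.90 V, n = 2.
Overall: Hg₂²⁺(aq) + Sn(s) → 2 Hg(l) + Sn²⁺(aq)
Q = [Sn²⁺] / ([Hg₂²⁺]); log Q = 0.137.
E = E° − (0.0592/n) log Q = +0.90 − (0.0592/2)(0.137) = +0.896 V.

+0.896 V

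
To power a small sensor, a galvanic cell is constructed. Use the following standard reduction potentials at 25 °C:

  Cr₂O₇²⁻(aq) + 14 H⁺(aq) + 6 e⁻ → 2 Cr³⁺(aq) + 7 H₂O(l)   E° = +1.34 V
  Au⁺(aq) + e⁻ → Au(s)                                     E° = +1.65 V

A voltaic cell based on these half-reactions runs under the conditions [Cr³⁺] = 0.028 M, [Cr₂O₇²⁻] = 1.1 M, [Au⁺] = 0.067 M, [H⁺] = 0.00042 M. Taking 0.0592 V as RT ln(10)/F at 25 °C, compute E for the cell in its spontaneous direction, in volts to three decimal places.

+0.676 V

Au⁺/Au is the cathode (higher E°), Cr₂O₇²⁻/Cr³⁺ the anode: E°cell = +1.65 − (+1.34) = +0.31 V, n = 6.
Overall: 6 Au⁺(aq) + 2 Cr³⁺(aq) + 7 H₂O(l) → 6 Au(s) + Cr₂O₇²⁻(aq) + 14 H⁺(aq)
Q = [Cr₂O₇²⁻]·[H⁺]^14 / ([Au⁺]^6·[Cr³⁺]^2); log Q = -37.084.
E = E° − (0.0592/n) log Q = +0.31 − (0.0592/6)(-37.084) = +0.676 V.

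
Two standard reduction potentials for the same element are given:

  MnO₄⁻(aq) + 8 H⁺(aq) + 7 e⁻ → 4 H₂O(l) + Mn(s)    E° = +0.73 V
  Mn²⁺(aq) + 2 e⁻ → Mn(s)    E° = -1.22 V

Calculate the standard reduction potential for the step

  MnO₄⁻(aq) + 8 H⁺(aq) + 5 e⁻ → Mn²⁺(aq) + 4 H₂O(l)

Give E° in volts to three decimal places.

+1.510 V

Sequential free energies add, so n₃E°₃ = n₁E°₁ + n₂E°₂.
With n₃ = 7, and the known step contributing 2×(-1.22) V, the unknown satisfies 5·E° = 7×(+0.73) − 2×(-1.22) = +7.550.
E° = +7.550 / 5 = +1.510 V.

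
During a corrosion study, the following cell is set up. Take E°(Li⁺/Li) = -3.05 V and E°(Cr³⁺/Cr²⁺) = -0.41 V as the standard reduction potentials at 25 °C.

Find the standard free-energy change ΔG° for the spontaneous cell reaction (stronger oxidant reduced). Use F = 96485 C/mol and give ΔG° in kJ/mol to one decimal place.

Cr³⁺/Cr²⁺ (E° = -0.41 V) is the cathode; Li⁺/Li (E° = -3.05 V) is the anode, so E°cell = +2.64 V.
Balancing electrons gives n = 1 (lcm of 1 and 1).
ΔG° = −nFE° = −(1)(96485)(+2.64) = -254,720 J = -254.7 kJ/mol.

-254.7 kJ/mol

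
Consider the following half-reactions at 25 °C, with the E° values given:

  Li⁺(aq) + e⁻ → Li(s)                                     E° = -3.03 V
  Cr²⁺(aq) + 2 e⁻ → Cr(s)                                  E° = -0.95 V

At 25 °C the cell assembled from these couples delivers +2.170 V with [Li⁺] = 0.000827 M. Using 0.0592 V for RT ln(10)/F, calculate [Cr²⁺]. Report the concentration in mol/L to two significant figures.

0.00075 M

Cr²⁺/Cr is the cathode, Li⁺/Li the anode: E°cell = +2.08 V, n = 2.
Overall reaction: Cr²⁺(aq) + 2 Li(s) → Cr(s) + 2 Li⁺(aq); Q = [Li⁺]^2/[Cr²⁺]^1.
From E = E° − (0.0592/n) log Q: log Q = (E° − E)·n/0.0592 = (+2.08 − (+2.170))·2/0.0592 = -3.0405.
So 1·log[Cr²⁺] = 2·log(0.000827) − log Q = -6.1650 − (-3.0405) = -3.1245; [Cr²⁺] = 10^(-3.1245) ≈ 0.00075 M.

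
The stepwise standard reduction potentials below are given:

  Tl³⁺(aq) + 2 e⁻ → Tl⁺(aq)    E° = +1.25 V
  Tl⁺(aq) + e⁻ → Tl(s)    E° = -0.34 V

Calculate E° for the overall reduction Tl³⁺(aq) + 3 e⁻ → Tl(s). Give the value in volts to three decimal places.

+0.720 V

Standard free energies of sequential steps add: ΔG°₃ = ΔG°₁ + ΔG°₂, so n₃E°₃ = n₁E°₁ + n₂E°₂.
E°₃ = (2×+1.25 + 1×-0.34) / 3 = (+2.160) / 3 = +0.720 V.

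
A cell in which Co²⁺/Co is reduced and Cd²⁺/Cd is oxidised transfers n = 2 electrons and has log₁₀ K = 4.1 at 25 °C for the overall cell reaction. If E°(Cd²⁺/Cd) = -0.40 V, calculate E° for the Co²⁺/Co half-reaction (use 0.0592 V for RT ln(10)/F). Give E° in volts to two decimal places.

E°cell = (0.0592/n)·log K = (0.0592/2)(4.1) = +0.121 V.
Since Co²⁺/Co is the cathode and Cd²⁺/Cd the anode, E°cell = E°(Co²⁺/Co) − E°(Cd²⁺/Cd).
So E°(Co²⁺/Co) = E°cell + E°(Cd²⁺/Cd) = +0.121 + (-0.40) = -0.28 V.

-0.28 V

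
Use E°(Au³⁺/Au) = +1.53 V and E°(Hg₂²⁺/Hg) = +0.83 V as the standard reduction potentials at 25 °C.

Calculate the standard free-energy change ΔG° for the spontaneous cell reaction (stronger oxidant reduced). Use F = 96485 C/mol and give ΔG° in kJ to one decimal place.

Au³⁺/Au (E° = +1.53 V) is the cathode; Hg₂²⁺/Hg (E° = +0.83 V) is the anode, so E°cell = +0.70 V.
Balancing electrons gives n = 6 (lcm of 3 and 2).
ΔG° = −nFE° = −(6)(96485)(+0.70) = -405,237 J = -405.2 kJ.

-405.2 kJ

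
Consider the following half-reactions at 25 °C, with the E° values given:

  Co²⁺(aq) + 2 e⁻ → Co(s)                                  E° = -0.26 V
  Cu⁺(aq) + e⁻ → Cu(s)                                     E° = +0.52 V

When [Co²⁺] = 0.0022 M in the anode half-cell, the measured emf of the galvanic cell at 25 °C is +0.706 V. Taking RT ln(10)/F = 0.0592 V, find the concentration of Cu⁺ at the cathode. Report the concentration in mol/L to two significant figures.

0.0026 M

Cu⁺/Cu is the cathode, Co²⁺/Co the anode: E°cell = +0.78 V, n = 2.
Overall reaction: 2 Cu⁺(aq) + Co(s) → 2 Cu(s) + Co²⁺(aq); Q = [Co²⁺]^1/[Cu⁺]^2.
From E = E° − (0.0592/n) log Q: log Q = (E° − E)·n/0.0592 = (+0.78 − (+0.706))·2/0.0592 = 2.5000.
So 2·log[Cu⁺] = 1·log(0.0022) − log Q = -2.6576 − (2.5000) = -5.1576; log[Cu⁺] = -5.1576 / 2 = -2.5788; [Cu⁺] = 10^(-2.5788) ≈ 0.0026 M.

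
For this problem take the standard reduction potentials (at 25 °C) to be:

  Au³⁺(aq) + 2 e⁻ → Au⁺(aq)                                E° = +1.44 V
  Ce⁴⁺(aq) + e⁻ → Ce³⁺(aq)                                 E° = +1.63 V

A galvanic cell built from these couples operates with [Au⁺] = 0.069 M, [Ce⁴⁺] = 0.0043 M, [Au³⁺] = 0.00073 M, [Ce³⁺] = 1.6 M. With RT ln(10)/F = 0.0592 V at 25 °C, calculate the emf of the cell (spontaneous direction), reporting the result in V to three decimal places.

Ce⁴⁺/Ce³⁺ is the cathode (higher E°), Au³⁺/Au⁺ the anode: E°cell = +1.63 − (+1.44) = +0.19 V, n = 2.
Overall: 2 Ce⁴⁺(aq) + Au⁺(aq) → 2 Ce³⁺(aq) + Au³⁺(aq)
Q = [Ce³⁺]^2·[Au³⁺] / ([Ce⁴⁺]^2·[Au⁺]); log Q = 3.166.
E = E° − (0.0592/n) log Q = +0.19 − (0.0592/2)(3.166) = +0.096 V.

+0.096 V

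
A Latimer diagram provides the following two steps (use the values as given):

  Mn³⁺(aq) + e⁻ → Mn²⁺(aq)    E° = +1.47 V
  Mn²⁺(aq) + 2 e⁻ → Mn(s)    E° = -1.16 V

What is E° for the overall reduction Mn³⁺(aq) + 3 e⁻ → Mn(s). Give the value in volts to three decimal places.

Adding the free-energy changes (−nFE°) of the two steps gives −n₃FE°₃ = −n₁FE°₁ − n₂FE°₂.
E°₃ = (1×+1.47 + 2×-1.16) / 3 = (-0.850) / 3 = -0.283 V.

-0.283 V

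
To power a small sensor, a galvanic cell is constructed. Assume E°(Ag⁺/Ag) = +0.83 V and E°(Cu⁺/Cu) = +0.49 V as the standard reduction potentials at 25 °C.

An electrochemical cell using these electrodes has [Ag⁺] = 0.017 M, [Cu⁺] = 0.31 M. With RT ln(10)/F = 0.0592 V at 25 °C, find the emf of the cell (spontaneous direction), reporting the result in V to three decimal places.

+0.265 V

Ag⁺/Ag is the cathode (higher E°), Cu⁺/Cu the anode: E°cell = +0.83 − (+0.49) = +0.34 V, n = 1.
Overall: Ag⁺(aq) + Cu(s) → Ag(s) + Cu⁺(aq)
Q = [Cu⁺] / ([Ag⁺]); log Q = 1.261.
E = E° − (0.0592/n) log Q = +0.34 − (0.0592/1)(1.261) = +0.265 V.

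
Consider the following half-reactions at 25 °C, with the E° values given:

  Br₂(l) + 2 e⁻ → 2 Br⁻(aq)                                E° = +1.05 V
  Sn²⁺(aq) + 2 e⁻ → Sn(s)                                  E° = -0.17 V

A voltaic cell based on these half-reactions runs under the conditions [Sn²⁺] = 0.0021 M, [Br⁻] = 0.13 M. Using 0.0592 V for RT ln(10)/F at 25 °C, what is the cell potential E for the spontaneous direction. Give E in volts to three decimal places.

+1.352 V

Br₂/Br⁻ is the cathode (higher E°), Sn²⁺/Sn the anode: E°cell = +1.05 − (-0.17) = +1.22 V, n = 2.
Overall: Br₂(l) + Sn(s) → 2 Br⁻(aq) + Sn²⁺(aq)
Q = [Br⁻]^2·[Sn²⁺]; log Q = -4.450.
E = E° − (0.0592/n) log Q = +1.22 − (0.0592/2)(-4.450) = +1.352 V.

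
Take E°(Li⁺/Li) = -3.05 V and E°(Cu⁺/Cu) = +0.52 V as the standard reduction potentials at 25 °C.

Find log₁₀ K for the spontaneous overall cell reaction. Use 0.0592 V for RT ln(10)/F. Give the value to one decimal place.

Cathode: Cu⁺/Cu; anode: Li⁺/Li. E°cell = +3.57 V, n = 1.
log K = nE°cell / 0.0592 = (1)(+3.57) / 0.0592 = 60.3.

60.3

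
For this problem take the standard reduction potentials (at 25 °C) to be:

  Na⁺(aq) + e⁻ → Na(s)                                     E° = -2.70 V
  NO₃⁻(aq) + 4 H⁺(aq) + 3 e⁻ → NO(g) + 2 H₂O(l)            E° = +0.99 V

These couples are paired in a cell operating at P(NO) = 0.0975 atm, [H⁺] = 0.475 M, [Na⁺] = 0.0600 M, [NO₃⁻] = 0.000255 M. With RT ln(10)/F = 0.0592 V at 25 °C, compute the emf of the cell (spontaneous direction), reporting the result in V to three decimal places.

+3.686 V

NO₃⁻/NO is the cathode (higher E°), Na⁺/Na the anode: E°cell = +0.99 − (-2.70) = +3.69 V, n = 3.
Overall: NO₃⁻(aq) + 4 H⁺(aq) + 3 Na(s) → NO(g) + 2 H₂O(l) + 3 Na⁺(aq)
Q = P(NO)·[Na⁺]^3 / ([NO₃⁻]·[H⁺]^4); log Q = 0.210.
E = E° − (0.0592/n) log Q = +3.69 − (0.0592/3)(0.210) = +3.686 V.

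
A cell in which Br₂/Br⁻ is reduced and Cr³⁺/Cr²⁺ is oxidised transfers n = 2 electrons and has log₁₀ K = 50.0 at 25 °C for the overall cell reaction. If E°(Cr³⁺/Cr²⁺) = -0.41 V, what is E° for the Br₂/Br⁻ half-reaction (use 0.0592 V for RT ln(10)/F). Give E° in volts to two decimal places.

+1.07 V

E°cell = (0.0592/n)·log K = (0.0592/2)(50.0) = +1.480 V.
Since Br₂/Br⁻ is the cathode and Cr³⁺/Cr²⁺ the anode, E°cell = E°(Br₂/Br⁻) − E°(Cr³⁺/Cr²⁺).
So E°(Br₂/Br⁻) = E°cell + E°(Cr³⁺/Cr²⁺) = +1.480 + (-0.41) = +1.07 V.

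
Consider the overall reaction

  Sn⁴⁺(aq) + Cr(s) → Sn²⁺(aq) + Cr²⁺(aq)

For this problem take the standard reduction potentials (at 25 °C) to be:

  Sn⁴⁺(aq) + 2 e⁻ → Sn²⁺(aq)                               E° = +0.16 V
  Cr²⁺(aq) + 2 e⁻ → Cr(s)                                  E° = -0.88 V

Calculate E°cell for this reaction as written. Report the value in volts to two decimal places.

The Sn⁴⁺/Sn²⁺ couple has the higher reduction potential, so it is the cathode; Cr²⁺/Cr is oxidised at the anode.
E°cell = E°(cathode) − E°(anode) = (+0.16) − (-0.88) = +1.04 V.
Since E°cell > 0, the reaction is spontaneous under standard conditions.

+1.04 V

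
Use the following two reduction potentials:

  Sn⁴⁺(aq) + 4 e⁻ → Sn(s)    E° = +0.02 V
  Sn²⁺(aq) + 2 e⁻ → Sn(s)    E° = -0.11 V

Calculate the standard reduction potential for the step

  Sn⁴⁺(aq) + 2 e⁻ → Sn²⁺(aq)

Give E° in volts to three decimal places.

+0.150 V

Sequential free energies add, so n₃E°₃ = n₁E°₁ + n₂E°₂.
With n₃ = 4, and the known step contributing 2×(-0.11) V, the unknown satisfies 2·E° = 4×(+0.02) − 2×(-0.11) = +0.300.
E° = +0.300 / 2 = +0.150 V.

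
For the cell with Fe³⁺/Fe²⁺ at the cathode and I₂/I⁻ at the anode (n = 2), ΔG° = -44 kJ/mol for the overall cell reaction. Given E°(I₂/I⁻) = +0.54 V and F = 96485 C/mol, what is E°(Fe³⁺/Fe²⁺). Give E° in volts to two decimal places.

E°cell = −ΔG°/(nF) = −(-44×10³)/((2)(96485)) = +0.228 V.
Since Fe³⁺/Fe²⁺ is the cathode and I₂/I⁻ the anode, E°cell = E°(Fe³⁺/Fe²⁺) − E°(I₂/I⁻).
So E°(Fe³⁺/Fe²⁺) = E°cell + E°(I₂/I⁻) = +0.228 + (+0.54) = +0.77 V.

+0.77 V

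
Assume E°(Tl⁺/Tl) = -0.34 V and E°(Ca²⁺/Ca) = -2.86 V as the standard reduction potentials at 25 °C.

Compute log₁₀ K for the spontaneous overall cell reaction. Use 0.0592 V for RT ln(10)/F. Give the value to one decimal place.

Cathode: Tl⁺/Tl; anode: Ca²⁺/Ca. E°cell = +2.52 V, n = 2.
log K = nE°cell / 0.0592 = (2)(+2.52) / 0.0592 = 85.1.

85.1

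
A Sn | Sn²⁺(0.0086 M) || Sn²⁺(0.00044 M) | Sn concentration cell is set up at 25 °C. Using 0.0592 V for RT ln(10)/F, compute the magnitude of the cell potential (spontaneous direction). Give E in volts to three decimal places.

For a concentration cell E°cell = 0. The 0.0086 M side is the cathode (reduction is favoured where [Sn²⁺] is higher).
With n = 2, E = −(0.0592/2) log([Sn²⁺]ₐₙ/[Sn²⁺]꜀ₐₜ) = −(0.0592/2) log(0.00044/0.0086) = −(0.0592/2)(-1.291) = +0.038 V.

+0.038 V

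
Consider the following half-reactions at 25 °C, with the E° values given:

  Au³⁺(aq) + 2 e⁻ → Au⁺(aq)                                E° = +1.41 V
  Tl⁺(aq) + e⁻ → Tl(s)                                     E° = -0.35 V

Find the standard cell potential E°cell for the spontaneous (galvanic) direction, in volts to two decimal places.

The Au³⁺/Au⁺ couple has the higher reduction potential, so it is the cathode; Tl⁺/Tl is oxidised at the anode.
E°cell = E°(cathode) − E°(anode) = (+1.41) − (-0.35) = +1.76 V.

+1.76 V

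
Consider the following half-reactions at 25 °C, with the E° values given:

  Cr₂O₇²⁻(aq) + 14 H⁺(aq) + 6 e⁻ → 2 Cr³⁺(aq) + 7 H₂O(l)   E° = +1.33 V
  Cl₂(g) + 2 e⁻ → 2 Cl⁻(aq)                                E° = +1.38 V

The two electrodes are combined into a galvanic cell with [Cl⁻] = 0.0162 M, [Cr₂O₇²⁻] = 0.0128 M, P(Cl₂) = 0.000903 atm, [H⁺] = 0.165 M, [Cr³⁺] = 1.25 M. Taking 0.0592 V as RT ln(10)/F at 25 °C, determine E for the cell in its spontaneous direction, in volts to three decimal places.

+0.195 V

Cl₂/Cl⁻ is the cathode (higher E°), Cr₂O₇²⁻/Cr³⁺ the anode: E°cell = +1.38 − (+1.33) = +0.05 V, n = 6.
Overall: 3 Cl₂(g) + 2 Cr³⁺(aq) + 7 H₂O(l) → 6 Cl⁻(aq) + Cr₂O₇²⁻(aq) + 14 H⁺(aq)
Q = [Cl⁻]^6·[Cr₂O₇²⁻]·[H⁺]^14 / (P(Cl₂)^3·[Cr³⁺]^2); log Q = -14.652.
E = E° − (0.0592/n) log Q = +0.05 − (0.0592/6)(-14.652) = +0.195 V.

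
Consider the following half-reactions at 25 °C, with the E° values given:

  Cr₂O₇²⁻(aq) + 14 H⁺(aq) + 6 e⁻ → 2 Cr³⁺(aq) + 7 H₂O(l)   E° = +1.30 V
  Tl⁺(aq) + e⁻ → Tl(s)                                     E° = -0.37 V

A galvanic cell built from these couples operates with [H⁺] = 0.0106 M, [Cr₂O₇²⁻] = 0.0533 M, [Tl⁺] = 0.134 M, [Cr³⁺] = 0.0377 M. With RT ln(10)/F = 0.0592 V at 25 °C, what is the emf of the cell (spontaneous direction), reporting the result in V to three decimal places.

Cr₂O₇²⁻/Cr³⁺ is the cathode (higher E°), Tl⁺/Tl the anode: E°cell = +1.30 − (-0.37) = +1.67 V, n = 6.
Overall: Cr₂O₇²⁻(aq) + 14 H⁺(aq) + 6 Tl(s) → 2 Cr³⁺(aq) + 7 H₂O(l) + 6 Tl⁺(aq)
Q = [Cr³⁺]^2·[Tl⁺]^6 / ([Cr₂O₇²⁻]·[H⁺]^14); log Q = 20.834.
E = E° − (0.0592/n) log Q = +1.67 − (0.0592/6)(20.834) = +1.464 V.

+1.464 V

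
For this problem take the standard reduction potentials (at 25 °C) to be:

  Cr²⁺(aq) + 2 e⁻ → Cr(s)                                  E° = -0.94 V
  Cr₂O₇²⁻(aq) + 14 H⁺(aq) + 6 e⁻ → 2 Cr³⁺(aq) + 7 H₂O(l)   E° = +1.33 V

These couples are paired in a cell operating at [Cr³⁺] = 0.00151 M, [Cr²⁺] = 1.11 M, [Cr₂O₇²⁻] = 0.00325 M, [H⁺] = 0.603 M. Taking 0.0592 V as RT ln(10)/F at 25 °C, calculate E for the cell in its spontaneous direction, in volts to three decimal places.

+2.269 V

Cr₂O₇²⁻/Cr³⁺ is the cathode (higher E°), Cr²⁺/Cr the anode: E°cell = +1.33 − (-0.94) = +2.27 V, n = 6.
Overall: Cr₂O₇²⁻(aq) + 14 H⁺(aq) + 3 Cr(s) → 2 Cr³⁺(aq) + 7 H₂O(l) + 3 Cr²⁺(aq)
Q = [Cr³⁺]^2·[Cr²⁺]^3 / ([Cr₂O₇²⁻]·[H⁺]^14); log Q = 0.058.
E = E° − (0.0592/n) log Q = +2.27 − (0.0592/6)(0.058) = +2.269 V.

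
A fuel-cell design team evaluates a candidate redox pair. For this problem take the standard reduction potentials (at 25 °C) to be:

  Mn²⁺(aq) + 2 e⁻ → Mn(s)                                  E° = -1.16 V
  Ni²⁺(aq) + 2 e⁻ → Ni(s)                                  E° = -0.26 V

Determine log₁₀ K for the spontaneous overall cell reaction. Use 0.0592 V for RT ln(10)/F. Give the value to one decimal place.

Cathode: Ni²⁺/Ni; anode: Mn²⁺/Mn. E°cell = +0.90 V, n = 2.
log K = nE°cell / 0.0592 = (2)(+0.90) / 0.0592 = 30.4.

30.4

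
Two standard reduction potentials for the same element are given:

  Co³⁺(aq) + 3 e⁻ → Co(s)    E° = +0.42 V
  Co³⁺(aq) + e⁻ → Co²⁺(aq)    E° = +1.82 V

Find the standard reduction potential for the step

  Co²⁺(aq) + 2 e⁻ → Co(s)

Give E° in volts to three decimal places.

Sequential free energies add, so n₃E°₃ = n₁E°₁ + n₂E°₂.
With n₃ = 3, and the known step contributing 1×(+1.82) V, the unknown satisfies 2·E° = 3×(+0.42) − 1×(+1.82) = -0.560.
E° = -0.560 / 2 = -0.280 V.

-0.280 V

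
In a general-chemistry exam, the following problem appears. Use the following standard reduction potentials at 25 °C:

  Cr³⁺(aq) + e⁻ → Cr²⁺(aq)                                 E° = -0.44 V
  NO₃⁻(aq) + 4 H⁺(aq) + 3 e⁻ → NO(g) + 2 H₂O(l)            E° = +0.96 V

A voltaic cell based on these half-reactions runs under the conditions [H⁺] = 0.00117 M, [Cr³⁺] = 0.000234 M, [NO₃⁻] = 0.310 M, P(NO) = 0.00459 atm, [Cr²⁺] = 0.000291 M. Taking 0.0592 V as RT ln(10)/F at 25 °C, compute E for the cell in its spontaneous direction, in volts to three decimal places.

+1.210 V

NO₃⁻/NO is the cathode (higher E°), Cr³⁺/Cr²⁺ the anode: E°cell = +0.96 − (-0.44) = +1.40 V, n = 3.
Overall: NO₃⁻(aq) + 4 H⁺(aq) + 3 Cr²⁺(aq) → NO(g) + 2 H₂O(l) + 3 Cr³⁺(aq)
Q = P(NO)·[Cr³⁺]^3 / ([NO₃⁻]·[H⁺]^4·[Cr²⁺]^3); log Q = 9.614.
E = E° − (0.0592/n) log Q = +1.40 − (0.0592/3)(9.614) = +1.210 V.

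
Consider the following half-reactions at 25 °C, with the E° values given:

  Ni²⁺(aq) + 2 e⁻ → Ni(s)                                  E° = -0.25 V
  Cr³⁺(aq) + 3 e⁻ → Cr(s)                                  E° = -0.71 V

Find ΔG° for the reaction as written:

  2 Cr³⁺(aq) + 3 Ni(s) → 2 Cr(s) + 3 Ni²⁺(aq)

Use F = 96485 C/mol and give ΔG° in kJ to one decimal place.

As written, Cr³⁺/Cr is reduced (cathode) and Ni²⁺/Ni is oxidised (anode), so E°cell = (-0.71) − (-0.25) = -0.46 V.
Balancing electrons gives n = 6.
ΔG° = −nFE° = −(6)(96485)(-0.46) = 266,299 J = +266.3 kJ.

+266.3 kJ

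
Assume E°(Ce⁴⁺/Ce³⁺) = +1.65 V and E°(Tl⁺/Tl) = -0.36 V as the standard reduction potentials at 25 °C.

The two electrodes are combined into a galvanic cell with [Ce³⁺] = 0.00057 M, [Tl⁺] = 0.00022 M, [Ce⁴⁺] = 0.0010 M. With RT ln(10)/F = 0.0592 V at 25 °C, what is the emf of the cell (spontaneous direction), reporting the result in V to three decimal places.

Ce⁴⁺/Ce³⁺ is the cathode (higher E°), Tl⁺/Tl the anode: E°cell = +1.65 − (-0.36) = +2.01 V, n = 1.
Overall: Ce⁴⁺(aq) + Tl(s) → Ce³⁺(aq) + Tl⁺(aq)
Q = [Ce³⁺]·[Tl⁺] / ([Ce⁴⁺]); log Q = -3.902.
E = E° − (0.0592/n) log Q = +2.01 − (0.0592/1)(-3.902) = +2.241 V.

+2.241 V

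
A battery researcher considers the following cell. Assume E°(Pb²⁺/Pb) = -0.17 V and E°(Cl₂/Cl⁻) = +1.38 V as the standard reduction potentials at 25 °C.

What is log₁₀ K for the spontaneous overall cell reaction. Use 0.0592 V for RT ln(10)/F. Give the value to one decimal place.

52.4

Cathode: Cl₂/Cl⁻; anode: Pb²⁺/Pb. E°cell = +1.55 V, n = 2.
log K = nE°cell / 0.0592 = (2)(+1.55) / 0.0592 = 52.4.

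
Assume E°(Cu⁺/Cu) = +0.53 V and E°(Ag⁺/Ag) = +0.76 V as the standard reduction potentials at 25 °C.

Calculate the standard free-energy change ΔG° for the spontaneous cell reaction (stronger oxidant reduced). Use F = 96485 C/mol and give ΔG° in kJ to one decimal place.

-22.2 kJ

Ag⁺/Ag (E° = +0.76 V) is the cathode; Cu⁺/Cu (E° = +0.53 V) is the anode, so E°cell = +0.23 V.
Balancing electrons gives n = 1 (lcm of 1 and 1).
ΔG° = −nFE° = −(1)(96485)(+0.23) = -22,192 J = -22.2 kJ.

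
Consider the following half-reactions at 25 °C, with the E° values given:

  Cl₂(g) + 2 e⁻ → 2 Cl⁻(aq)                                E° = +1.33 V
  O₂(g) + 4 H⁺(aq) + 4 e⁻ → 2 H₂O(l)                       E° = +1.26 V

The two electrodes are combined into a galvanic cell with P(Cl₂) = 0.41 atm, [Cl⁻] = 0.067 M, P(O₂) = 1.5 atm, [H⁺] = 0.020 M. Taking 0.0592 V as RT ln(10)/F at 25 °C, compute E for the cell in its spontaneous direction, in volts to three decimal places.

+0.226 V

Cl₂/Cl⁻ is the cathode (higher E°), O₂/H₂O the anode: E°cell = +1.33 − (+1.26) = +0.07 V, n = 4.
Overall: 2 Cl₂(g) + 2 H₂O(l) → 4 Cl⁻(aq) + O₂(g) + 4 H⁺(aq)
Q = [Cl⁻]^4·P(O₂)·[H⁺]^4 / (P(Cl₂)^2); log Q = -10.541.
E = E° − (0.0592/n) log Q = +0.07 − (0.0592/4)(-10.541) = +0.226 V.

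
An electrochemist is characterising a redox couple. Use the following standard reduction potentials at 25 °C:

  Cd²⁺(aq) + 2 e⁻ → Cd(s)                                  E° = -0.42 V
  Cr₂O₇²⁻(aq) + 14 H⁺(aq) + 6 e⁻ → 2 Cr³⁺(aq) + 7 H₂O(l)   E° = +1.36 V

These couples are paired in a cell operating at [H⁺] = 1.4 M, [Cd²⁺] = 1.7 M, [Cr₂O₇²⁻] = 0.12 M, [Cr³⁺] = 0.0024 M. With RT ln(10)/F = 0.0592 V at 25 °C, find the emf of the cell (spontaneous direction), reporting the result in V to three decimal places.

Cr₂O₇²⁻/Cr³⁺ is the cathode (higher E°), Cd²⁺/Cd the anode: E°cell = +1.36 − (-0.42) = +1.78 V, n = 6.
Overall: Cr₂O₇²⁻(aq) + 14 H⁺(aq) + 3 Cd(s) → 2 Cr³⁺(aq) + 7 H₂O(l) + 3 Cd²⁺(aq)
Q = [Cr³⁺]^2·[Cd²⁺]^3 / ([Cr₂O₇²⁻]·[H⁺]^14); log Q = -5.673.
E = E° − (0.0592/n) log Q = +1.78 − (0.0592/6)(-5.673) = +1.836 V.

+1.836 V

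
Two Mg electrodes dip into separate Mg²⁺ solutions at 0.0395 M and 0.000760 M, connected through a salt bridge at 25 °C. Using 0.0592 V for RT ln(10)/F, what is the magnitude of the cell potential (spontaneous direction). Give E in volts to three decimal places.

For a concentration cell E°cell = 0. The 0.0395 M side is the cathode (reduction is favoured where [Mg²⁺] is higher).
With n = 2, E = −(0.0592/2) log([Mg²⁺]ₐₙ/[Mg²⁺]꜀ₐₜ) = −(0.0592/2) log(0.00076/0.0395) = −(0.0592/2)(-1.716) = +0.051 V.

+0.051 V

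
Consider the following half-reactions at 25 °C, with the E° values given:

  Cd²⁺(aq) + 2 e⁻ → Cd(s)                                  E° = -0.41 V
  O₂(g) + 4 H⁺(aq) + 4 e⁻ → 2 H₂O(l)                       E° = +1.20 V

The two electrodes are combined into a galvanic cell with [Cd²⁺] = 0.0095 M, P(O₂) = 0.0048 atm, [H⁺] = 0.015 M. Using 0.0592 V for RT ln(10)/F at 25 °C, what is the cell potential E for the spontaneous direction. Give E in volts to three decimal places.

+1.528 V

O₂/H₂O is the cathode (higher E°), Cd²⁺/Cd the anode: E°cell = +1.20 − (-0.41) = +1.61 V, n = 4.
Overall: O₂(g) + 4 H⁺(aq) + 2 Cd(s) → 2 H₂O(l) + 2 Cd²⁺(aq)
Q = [Cd²⁺]^2 / (P(O₂)·[H⁺]^4); log Q = 5.570.
E = E° − (0.0592/n) log Q = +1.61 − (0.0592/4)(5.570) = +1.528 V.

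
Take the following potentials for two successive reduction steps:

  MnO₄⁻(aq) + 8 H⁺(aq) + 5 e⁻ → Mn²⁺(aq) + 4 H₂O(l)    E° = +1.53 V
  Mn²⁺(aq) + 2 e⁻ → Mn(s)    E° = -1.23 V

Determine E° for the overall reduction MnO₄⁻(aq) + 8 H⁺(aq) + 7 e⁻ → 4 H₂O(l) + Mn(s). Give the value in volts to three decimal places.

+0.741 V

Adding the free-energy changes (−nFE°) of the two steps gives −n₃FE°₃ = −n₁FE°₁ − n₂FE°₂.
E°₃ = (5×+1.53 + 2×-1.23) / 7 = (+5.190) / 7 = +0.741 V.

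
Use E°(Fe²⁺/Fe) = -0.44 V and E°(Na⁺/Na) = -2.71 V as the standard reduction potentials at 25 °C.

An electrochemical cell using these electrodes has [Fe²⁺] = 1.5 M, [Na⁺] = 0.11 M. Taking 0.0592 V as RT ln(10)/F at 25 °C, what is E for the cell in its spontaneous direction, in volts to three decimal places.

Fe²⁺/Fe is the cathode (higher E°), Na⁺/Na the anode: E°cell = -0.44 − (-2.71) = +2.27 V, n = 2.
Overall: Fe²⁺(aq) + 2 Na(s) → Fe(s) + 2 Na⁺(aq)
Q = [Na⁺]^2 / ([Fe²⁺]); log Q = -2.093.
E = E° − (0.0592/n) log Q = +2.27 − (0.0592/2)(-2.093) = +2.332 V.

+2.332 V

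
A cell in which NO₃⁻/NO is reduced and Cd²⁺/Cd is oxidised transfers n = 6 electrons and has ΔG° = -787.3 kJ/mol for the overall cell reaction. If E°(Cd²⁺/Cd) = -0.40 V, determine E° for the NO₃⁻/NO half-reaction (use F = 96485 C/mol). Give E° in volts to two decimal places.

E°cell = −ΔG°/(nF) = −(-787.3×10³)/((6)(96485)) = +1.360 V.
Since NO₃⁻/NO is the cathode and Cd²⁺/Cd the anode, E°cell = E°(NO₃⁻/NO) − E°(Cd²⁺/Cd).
So E°(NO₃⁻/NO) = E°cell + E°(Cd²⁺/Cd) = +1.360 + (-0.40) = +0.96 V.

+0.96 V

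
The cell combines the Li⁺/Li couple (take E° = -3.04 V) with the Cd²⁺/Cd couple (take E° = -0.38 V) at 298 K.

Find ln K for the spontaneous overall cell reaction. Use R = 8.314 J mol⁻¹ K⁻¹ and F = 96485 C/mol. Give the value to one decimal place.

207.2

Cathode: Cd²⁺/Cd; anode: Li⁺/Li. E°cell = (-0.38) − (-3.04) = +2.66 V, with n = 2.
ΔG° = −nFE° = −RT ln K, so ln K = nFE°/(RT) = (2)(96485)(+2.66) / ((8.314)(298)) = 207.179.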